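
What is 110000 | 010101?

OR: 1 when either bit is 1
  110000
| 010101
--------
  110101
Decimal: 48 | 21 = 53



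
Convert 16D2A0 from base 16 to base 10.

Expand by place value (powers of 16):
Digit values: D = 13, A = 10
16D2A0 = 1 × 16^5 + 6 × 16^4 + 13 × 16^3 + 2 × 16^2 + 10 × 16^1 + 0 × 16^0
= 1 × 1048576 + 6 × 65536 + 13 × 4096 + 2 × 256 + 10 × 16 + 0 × 1
= 1048576 + 393216 + 53248 + 512 + 160 + 0
= 1495712



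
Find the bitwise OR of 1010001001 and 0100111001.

OR: 1 when either bit is 1
  1010001001
| 0100111001
------------
  1110111001
Decimal: 649 | 313 = 953



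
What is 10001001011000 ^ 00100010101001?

XOR: 1 when bits differ
  10001001011000
^ 00100010101001
----------------
  10101011110001
Decimal: 8792 ^ 2217 = 10993



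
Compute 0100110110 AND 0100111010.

AND: 1 only when both bits are 1
  0100110110
& 0100111010
------------
  0100110010
Decimal: 310 & 314 = 306



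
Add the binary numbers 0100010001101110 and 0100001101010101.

Add column by column from the right: bit + bit + carry-in; write the sum mod 2, carry 1 when the sum is 2 or 3.
carry:  1000000011111000
        0100010001101110
+       0100001101010101
------------------------
       01000011111000011
(the carry out of the leftmost column, 0, becomes the leading bit)
Decimal check:
  0100010001101110 = 16384 + 1024 + 64 + 32 + 8 + 4 + 2 = 17518
  0100001101010101 = 16384 + 512 + 256 + 64 + 16 + 4 + 1 = 17237
  17518 + 17237 = 34755, and 01000011111000011 = 32768 + 1024 + 512 + 256 + 128 + 64 + 2 + 1 = 34755 ✓



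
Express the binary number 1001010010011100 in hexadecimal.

Group into 4-bit nibbles from right:
  1001 = 9
  0100 = 4
  1001 = 9
  1100 = C
Result: 949C



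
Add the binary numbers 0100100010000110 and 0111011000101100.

Add column by column from the right: bit + bit + carry-in; write the sum mod 2, carry 1 when the sum is 2 or 3.
carry:  1000000000011000
        0100100010000110
+       0111011000101100
------------------------
       01011111010110010
(the carry out of the leftmost column, 0, becomes the leading bit)
Decimal check:
  0100100010000110 = 16384 + 2048 + 128 + 4 + 2 = 18566
  0111011000101100 = 16384 + 8192 + 4096 + 1024 + 512 + 32 + 8 + 4 = 30252
  18566 + 30252 = 48818, and 01011111010110010 = 32768 + 8192 + 4096 + 2048 + 1024 + 512 + 128 + 32 + 16 + 2 = 48818 ✓



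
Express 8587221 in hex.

Using repeated division by 16 (digits 10–15 are A–F):
8587221 ÷ 16 = 536701 remainder 5
536701 ÷ 16 = 33543 remainder 13 (D)
33543 ÷ 16 = 2096 remainder 7
2096 ÷ 16 = 131 remainder 0
131 ÷ 16 = 8 remainder 3
8 ÷ 16 = 0 remainder 8
Reading remainders bottom to top: 8307D5



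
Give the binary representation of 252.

Using repeated division by 2:
252 ÷ 2 = 126 remainder 0
126 ÷ 2 = 63 remainder 0
63 ÷ 2 = 31 remainder 1
31 ÷ 2 = 15 remainder 1
15 ÷ 2 = 7 remainder 1
7 ÷ 2 = 3 remainder 1
3 ÷ 2 = 1 remainder 1
1 ÷ 2 = 0 remainder 1
Reading remainders bottom to top: 11111100



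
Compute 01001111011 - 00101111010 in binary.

Method 1 - Direct subtraction (column by column from the right: bit − bit − borrow-in; if negative, add 2 and borrow 1 from the next column):
borrow: 01000000000
        01001111011
-       00101111010
-------------------
        00100000001

Method 2 - Add two's complement:
Two's complement of 00101111010: invert → 11010000101, add 1 → 11010000110
  01001111011
+ 11010000110
-------------
 100100000001  (end carry out of the top bit = 1)
Discarding the end carry: 00100000001
Decimal check:
  01001111011 = 512 + 64 + 32 + 16 + 8 + 2 + 1 = 635
  00101111010 = 256 + 64 + 32 + 16 + 8 + 2 = 378
  635 - 378 = 257, and 00100000001 = 256 + 1 = 257 ✓



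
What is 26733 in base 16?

Using repeated division by 16 (digits 10–15 are A–F):
26733 ÷ 16 = 1670 remainder 13 (D)
1670 ÷ 16 = 104 remainder 6
104 ÷ 16 = 6 remainder 8
6 ÷ 16 = 0 remainder 6
Reading remainders bottom to top: 686D



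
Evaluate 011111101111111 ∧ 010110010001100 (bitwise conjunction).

AND: 1 only when both bits are 1
  011111101111111
& 010110010001100
-----------------
  010110000001100
Decimal: 16255 & 11404 = 11276



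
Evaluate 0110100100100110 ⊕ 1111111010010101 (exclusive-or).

XOR: 1 when bits differ
  0110100100100110
^ 1111111010010101
------------------
  1001011110110011
Decimal: 26918 ^ 65173 = 38835



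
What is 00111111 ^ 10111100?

XOR: 1 when bits differ
  00111111
^ 10111100
----------
  10000011
Decimal: 63 ^ 188 = 131



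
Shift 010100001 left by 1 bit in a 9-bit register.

Original: 010100001 (decimal 161)
Shift left by 1 position
Append 1 zero on the right
Result: 101000010 (decimal 322)
Equivalent: 161 << 1 = 161 × 2^1 = 322



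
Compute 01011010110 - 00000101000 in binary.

Method 1 - Direct subtraction (column by column from the right: bit − bit − borrow-in; if negative, add 2 and borrow 1 from the next column):
borrow: 00001010000
        01011010110
-       00000101000
-------------------
        01010101110

Method 2 - Add two's complement:
Two's complement of 00000101000: invert → 11111010111, add 1 → 11111011000
  01011010110
+ 11111011000
-------------
 101010101110  (end carry out of the top bit = 1)
Discarding the end carry: 01010101110
Decimal check:
  01011010110 = 512 + 128 + 64 + 16 + 4 + 2 = 726
  00000101000 = 32 + 8 = 40
  726 - 40 = 686, and 01010101110 = 512 + 128 + 32 + 8 + 4 + 2 = 686 ✓



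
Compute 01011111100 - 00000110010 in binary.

Method 1 - Direct subtraction (column by column from the right: bit − bit − borrow-in; if negative, add 2 and borrow 1 from the next column):
borrow: 00000000100
        01011111100
-       00000110010
-------------------
        01011001010

Method 2 - Add two's complement:
Two's complement of 00000110010: invert → 11111001101, add 1 → 11111001110
  01011111100
+ 11111001110
-------------
 101011001010  (end carry out of the top bit = 1)
Discarding the end carry: 01011001010
Decimal check:
  01011111100 = 512 + 128 + 64 + 32 + 16 + 8 + 4 = 764
  00000110010 = 32 + 16 + 2 = 50
  764 - 50 = 714, and 01011001010 = 512 + 128 + 64 + 8 + 2 = 714 ✓



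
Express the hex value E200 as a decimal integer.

Expand by place value (powers of 16):
Digit values: E = 14
E200 = 14 × 16^3 + 2 × 16^2 + 0 × 16^1 + 0 × 16^0
= 14 × 4096 + 2 × 256 + 0 × 16 + 0 × 1
= 57344 + 512 + 0 + 0
= 57856



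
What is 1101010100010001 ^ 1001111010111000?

XOR: 1 when bits differ
  1101010100010001
^ 1001111010111000
------------------
  0100101110101001
Decimal: 54545 ^ 40632 = 19369



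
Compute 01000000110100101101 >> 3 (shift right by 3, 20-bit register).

Original: 01000000110100101101 (decimal 265517)
Shift right by 3 positions
Drop the 3 low bits; fill with zeros on the left
Result: 00001000000110100101 (decimal 33189)
Equivalent: 265517 >> 3 = 265517 ÷ 2^3 = 33189



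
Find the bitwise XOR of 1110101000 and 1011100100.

XOR: 1 when bits differ
  1110101000
^ 1011100100
------------
  0101001100
Decimal: 936 ^ 740 = 332



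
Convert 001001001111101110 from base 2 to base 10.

Sum of powers of 2 for each 1-bit:
2^1 + 2^2 + 2^3 + 2^5 + 2^6 + 2^7 + 2^8 + 2^9 + 2^12 + 2^15
= 2 + 4 + 8 + 32 + 64 + 128 + 256 + 512 + 4096 + 32768
= 37870



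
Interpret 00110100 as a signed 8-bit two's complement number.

Binary: 00110100
Sign bit: 0 (non-negative)
Read directly as an unsigned value:
00110100 = 32 + 16 + 4 = 52
Value: 52



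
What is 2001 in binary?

Using repeated division by 2:
2001 ÷ 2 = 1000 remainder 1
1000 ÷ 2 = 500 remainder 0
500 ÷ 2 = 250 remainder 0
250 ÷ 2 = 125 remainder 0
125 ÷ 2 = 62 remainder 1
62 ÷ 2 = 31 remainder 0
31 ÷ 2 = 15 remainder 1
15 ÷ 2 = 7 remainder 1
7 ÷ 2 = 3 remainder 1
3 ÷ 2 = 1 remainder 1
1 ÷ 2 = 0 remainder 1
Reading remainders bottom to top: 11111010001



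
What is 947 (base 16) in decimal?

Expand by place value (powers of 16):
947 = 9 × 16^2 + 4 × 16^1 + 7 × 16^0
= 9 × 256 + 4 × 16 + 7 × 1
= 2304 + 64 + 7
= 2375



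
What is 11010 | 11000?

OR: 1 when either bit is 1
  11010
| 11000
-------
  11010
Decimal: 26 | 24 = 26



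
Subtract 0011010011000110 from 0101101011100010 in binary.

Method 1 - Direct subtraction (column by column from the right: bit − bit − borrow-in; if negative, add 2 and borrow 1 from the next column):
borrow: 0100100000111000
        0101101011100010
-       0011010011000110
------------------------
        0010011000011100

Method 2 - Add two's complement:
Two's complement of 0011010011000110: invert → 1100101100111001, add 1 → 1100101100111010
  0101101011100010
+ 1100101100111010
------------------
 10010011000011100  (end carry out of the top bit = 1)
Discarding the end carry: 0010011000011100
Decimal check:
  0101101011100010 = 16384 + 4096 + 2048 + 512 + 128 + 64 + 32 + 2 = 23266
  0011010011000110 = 8192 + 4096 + 1024 + 128 + 64 + 4 + 2 = 13510
  23266 - 13510 = 9756, and 0010011000011100 = 8192 + 1024 + 512 + 16 + 8 + 4 = 9756 ✓



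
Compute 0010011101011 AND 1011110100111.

AND: 1 only when both bits are 1
  0010011101011
& 1011110100111
---------------
  0010010100011
Decimal: 1259 & 6055 = 1187



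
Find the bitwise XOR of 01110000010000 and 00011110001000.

XOR: 1 when bits differ
  01110000010000
^ 00011110001000
----------------
  01101110011000
Decimal: 7184 ^ 1928 = 7064



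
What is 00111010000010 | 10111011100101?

OR: 1 when either bit is 1
  00111010000010
| 10111011100101
----------------
  10111011100111
Decimal: 3714 | 12005 = 12007



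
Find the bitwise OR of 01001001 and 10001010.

OR: 1 when either bit is 1
  01001001
| 10001010
----------
  11001011
Decimal: 73 | 138 = 203



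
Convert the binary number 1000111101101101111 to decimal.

Sum of powers of 2 for each 1-bit:
2^0 + 2^1 + 2^2 + 2^3 + 2^5 + 2^6 + 2^8 + 2^9 + 2^11 + 2^12 + 2^13 + 2^14 + 2^18
= 1 + 2 + 4 + 8 + 32 + 64 + 256 + 512 + 2048 + 4096 + 8192 + 16384 + 262144
= 293743



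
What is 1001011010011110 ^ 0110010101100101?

XOR: 1 when bits differ
  1001011010011110
^ 0110010101100101
------------------
  1111001111111011
Decimal: 38558 ^ 25957 = 62459



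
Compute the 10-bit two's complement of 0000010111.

Original: 0000010111
Step 1 - Invert all bits: 1111101000
Step 2 - Add 1: 1111101001
Verification: 0000010111 + 1111101001 = 10000000000; discarding the end carry (carry out of the top bit) leaves the 10-bit value 0000000000, as required for x + (-x)



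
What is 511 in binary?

Using repeated division by 2:
511 ÷ 2 = 255 remainder 1
255 ÷ 2 = 127 remainder 1
127 ÷ 2 = 63 remainder 1
63 ÷ 2 = 31 remainder 1
31 ÷ 2 = 15 remainder 1
15 ÷ 2 = 7 remainder 1
7 ÷ 2 = 3 remainder 1
3 ÷ 2 = 1 remainder 1
1 ÷ 2 = 0 remainder 1
Reading remainders bottom to top: 111111111



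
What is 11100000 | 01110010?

OR: 1 when either bit is 1
  11100000
| 01110010
----------
  11110010
Decimal: 224 | 114 = 242



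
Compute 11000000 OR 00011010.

OR: 1 when either bit is 1
  11000000
| 00011010
----------
  11011010
Decimal: 192 | 26 = 218



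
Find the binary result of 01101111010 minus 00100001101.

Method 1 - Direct subtraction (column by column from the right: bit − bit − borrow-in; if negative, add 2 and borrow 1 from the next column):
borrow: 00000011010
        01101111010
-       00100001101
-------------------
        01001101101

Method 2 - Add two's complement:
Two's complement of 00100001101: invert → 11011110010, add 1 → 11011110011
  01101111010
+ 11011110011
-------------
 101001101101  (end carry out of the top bit = 1)
Discarding the end carry: 01001101101
Decimal check:
  01101111010 = 512 + 256 + 64 + 32 + 16 + 8 + 2 = 890
  00100001101 = 256 + 8 + 4 + 1 = 269
  890 - 269 = 621, and 01001101101 = 512 + 64 + 32 + 8 + 4 + 1 = 621 ✓



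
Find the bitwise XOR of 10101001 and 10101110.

XOR: 1 when bits differ
  10101001
^ 10101110
----------
  00000111
Decimal: 169 ^ 174 = 7



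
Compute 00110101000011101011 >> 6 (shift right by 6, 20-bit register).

Original: 00110101000011101011 (decimal 217323)
Shift right by 6 positions
Drop the 6 low bits; fill with zeros on the left
Result: 00000000110101000011 (decimal 3395)
Equivalent: 217323 >> 6 = 217323 ÷ 2^6 = 3395



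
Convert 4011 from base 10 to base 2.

Using repeated division by 2:
4011 ÷ 2 = 2005 remainder 1
2005 ÷ 2 = 1002 remainder 1
1002 ÷ 2 = 501 remainder 0
501 ÷ 2 = 250 remainder 1
250 ÷ 2 = 125 remainder 0
125 ÷ 2 = 62 remainder 1
62 ÷ 2 = 31 remainder 0
31 ÷ 2 = 15 remainder 1
15 ÷ 2 = 7 remainder 1
7 ÷ 2 = 3 remainder 1
3 ÷ 2 = 1 remainder 1
1 ÷ 2 = 0 remainder 1
Reading remainders bottom to top: 111110101011



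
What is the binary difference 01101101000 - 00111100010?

Method 1 - Direct subtraction (column by column from the right: bit − bit − borrow-in; if negative, add 2 and borrow 1 from the next column):
borrow: 01100001100
        01101101000
-       00111100010
-------------------
        00110000110

Method 2 - Add two's complement:
Two's complement of 00111100010: invert → 11000011101, add 1 → 11000011110
  01101101000
+ 11000011110
-------------
 100110000110  (end carry out of the top bit = 1)
Discarding the end carry: 00110000110
Decimal check:
  01101101000 = 512 + 256 + 64 + 32 + 8 = 872
  00111100010 = 256 + 128 + 64 + 32 + 2 = 482
  872 - 482 = 390, and 00110000110 = 256 + 128 + 4 + 2 = 390 ✓



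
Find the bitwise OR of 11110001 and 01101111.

OR: 1 when either bit is 1
  11110001
| 01101111
----------
  11111111
Decimal: 241 | 111 = 255



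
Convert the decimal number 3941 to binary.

Using repeated division by 2:
3941 ÷ 2 = 1970 remainder 1
1970 ÷ 2 = 985 remainder 0
985 ÷ 2 = 492 remainder 1
492 ÷ 2 = 246 remainder 0
246 ÷ 2 = 123 remainder 0
123 ÷ 2 = 61 remainder 1
61 ÷ 2 = 30 remainder 1
30 ÷ 2 = 15 remainder 0
15 ÷ 2 = 7 remainder 1
7 ÷ 2 = 3 remainder 1
3 ÷ 2 = 1 remainder 1
1 ÷ 2 = 0 remainder 1
Reading remainders bottom to top: 111101100101



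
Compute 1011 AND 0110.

AND: 1 only when both bits are 1
  1011
& 0110
------
  0010
Decimal: 11 & 6 = 2



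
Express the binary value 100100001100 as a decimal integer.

Sum of powers of 2 for each 1-bit:
2^2 + 2^3 + 2^8 + 2^11
= 4 + 8 + 256 + 2048
= 2316



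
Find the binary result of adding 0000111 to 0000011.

Add column by column from the right: bit + bit + carry-in; write the sum mod 2, carry 1 when the sum is 2 or 3.
carry:  0001110
        0000111
+       0000011
---------------
       00001010
(the carry out of the leftmost column, 0, becomes the leading bit)
Decimal check:
  0000111 = 4 + 2 + 1 = 7
  0000011 = 2 + 1 = 3
  7 + 3 = 10, and 00001010 = 8 + 2 = 10 ✓



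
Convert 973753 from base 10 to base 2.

Using repeated division by 2:
973753 ÷ 2 = 486876 remainder 1
486876 ÷ 2 = 243438 remainder 0
243438 ÷ 2 = 121719 remainder 0
121719 ÷ 2 = 60859 remainder 1
60859 ÷ 2 = 30429 remainder 1
30429 ÷ 2 = 15214 remainder 1
15214 ÷ 2 = 7607 remainder 0
7607 ÷ 2 = 3803 remainder 1
3803 ÷ 2 = 1901 remainder 1
1901 ÷ 2 = 950 remainder 1
950 ÷ 2 = 475 remainder 0
475 ÷ 2 = 237 remainder 1
237 ÷ 2 = 118 remainder 1
118 ÷ 2 = 59 remainder 0
59 ÷ 2 = 29 remainder 1
29 ÷ 2 = 14 remainder 1
14 ÷ 2 = 7 remainder 0
7 ÷ 2 = 3 remainder 1
3 ÷ 2 = 1 remainder 1
1 ÷ 2 = 0 remainder 1
Reading remainders bottom to top: 11101101101110111001



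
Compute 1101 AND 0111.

AND: 1 only when both bits are 1
  1101
& 0111
------
  0101
Decimal: 13 & 7 = 5



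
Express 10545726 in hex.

Using repeated division by 16 (digits 10–15 are A–F):
10545726 ÷ 16 = 659107 remainder 14 (E)
659107 ÷ 16 = 41194 remainder 3
41194 ÷ 16 = 2574 remainder 10 (A)
2574 ÷ 16 = 160 remainder 14 (E)
160 ÷ 16 = 10 remainder 0
10 ÷ 16 = 0 remainder 10 (A)
Reading remainders bottom to top: A0EA3E



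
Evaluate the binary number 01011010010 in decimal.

Sum of powers of 2 for each 1-bit:
2^1 + 2^4 + 2^6 + 2^7 + 2^9
= 2 + 16 + 64 + 128 + 512
= 722



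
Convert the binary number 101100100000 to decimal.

Sum of powers of 2 for each 1-bit:
2^5 + 2^8 + 2^9 + 2^11
= 32 + 256 + 512 + 2048
= 2848



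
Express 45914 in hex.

Using repeated division by 16 (digits 10–15 are A–F):
45914 ÷ 16 = 2869 remainder 10 (A)
2869 ÷ 16 = 179 remainder 5
179 ÷ 16 = 11 remainder 3
11 ÷ 16 = 0 remainder 11 (B)
Reading remainders bottom to top: B35A



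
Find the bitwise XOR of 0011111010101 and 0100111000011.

XOR: 1 when bits differ
  0011111010101
^ 0100111000011
---------------
  0111000010110
Decimal: 2005 ^ 2499 = 3606



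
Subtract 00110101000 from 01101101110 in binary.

Method 1 - Direct subtraction (column by column from the right: bit − bit − borrow-in; if negative, add 2 and borrow 1 from the next column):
borrow: 01100000000
        01101101110
-       00110101000
-------------------
        00111000110

Method 2 - Add two's complement:
Two's complement of 00110101000: invert → 11001010111, add 1 → 11001011000
  01101101110
+ 11001011000
-------------
 100111000110  (end carry out of the top bit = 1)
Discarding the end carry: 00111000110
Decimal check:
  01101101110 = 512 + 256 + 64 + 32 + 8 + 4 + 2 = 878
  00110101000 = 256 + 128 + 32 + 8 = 424
  878 - 424 = 454, and 00111000110 = 256 + 128 + 64 + 4 + 2 = 454 ✓



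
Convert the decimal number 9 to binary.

Using repeated division by 2:
9 ÷ 2 = 4 remainder 1
4 ÷ 2 = 2 remainder 0
2 ÷ 2 = 1 remainder 0
1 ÷ 2 = 0 remainder 1
Reading remainders bottom to top: 1001



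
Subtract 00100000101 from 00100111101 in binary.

Method 1 - Direct subtraction (column by column from the right: bit − bit − borrow-in; if negative, add 2 and borrow 1 from the next column):
borrow: 00000000000
        00100111101
-       00100000101
-------------------
        00000111000

Method 2 - Add two's complement:
Two's complement of 00100000101: invert → 11011111010, add 1 → 11011111011
  00100111101
+ 11011111011
-------------
 100000111000  (end carry out of the top bit = 1)
Discarding the end carry: 00000111000
Decimal check:
  00100111101 = 256 + 32 + 16 + 8 + 4 + 1 = 317
  00100000101 = 256 + 4 + 1 = 261
  317 - 261 = 56, and 00000111000 = 32 + 16 + 8 = 56 ✓



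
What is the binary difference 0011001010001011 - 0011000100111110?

Method 1 - Direct subtraction (column by column from the right: bit − bit − borrow-in; if negative, add 2 and borrow 1 from the next column):
borrow: 0000001011111000
        0011001010001011
-       0011000100111110
------------------------
        0000000101001101

Method 2 - Add two's complement:
Two's complement of 0011000100111110: invert → 1100111011000001, add 1 → 1100111011000010
  0011001010001011
+ 1100111011000010
------------------
 10000000101001101  (end carry out of the top bit = 1)
Discarding the end carry: 0000000101001101
Decimal check:
  0011001010001011 = 8192 + 4096 + 512 + 128 + 8 + 2 + 1 = 12939
  0011000100111110 = 8192 + 4096 + 256 + 32 + 16 + 8 + 4 + 2 = 12606
  12939 - 12606 = 333, and 0000000101001101 = 256 + 64 + 8 + 4 + 1 = 333 ✓



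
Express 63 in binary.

Using repeated division by 2:
63 ÷ 2 = 31 remainder 1
31 ÷ 2 = 15 remainder 1
15 ÷ 2 = 7 remainder 1
7 ÷ 2 = 3 remainder 1
3 ÷ 2 = 1 remainder 1
1 ÷ 2 = 0 remainder 1
Reading remainders bottom to top: 111111



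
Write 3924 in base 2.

Using repeated division by 2:
3924 ÷ 2 = 1962 remainder 0
1962 ÷ 2 = 981 remainder 0
981 ÷ 2 = 490 remainder 1
490 ÷ 2 = 245 remainder 0
245 ÷ 2 = 122 remainder 1
122 ÷ 2 = 61 remainder 0
61 ÷ 2 = 30 remainder 1
30 ÷ 2 = 15 remainder 0
15 ÷ 2 = 7 remainder 1
7 ÷ 2 = 3 remainder 1
3 ÷ 2 = 1 remainder 1
1 ÷ 2 = 0 remainder 1
Reading remainders bottom to top: 111101010100



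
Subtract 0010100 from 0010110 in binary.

Method 1 - Direct subtraction (column by column from the right: bit − bit − borrow-in; if negative, add 2 and borrow 1 from the next column):
borrow: 0000000
        0010110
-       0010100
---------------
        0000010

Method 2 - Add two's complement:
Two's complement of 0010100: invert → 1101011, add 1 → 1101100
  0010110
+ 1101100
---------
 10000010  (end carry out of the top bit = 1)
Discarding the end carry: 0000010
Decimal check:
  0010110 = 16 + 4 + 2 = 22
  0010100 = 16 + 4 = 20
  22 - 20 = 2, and 0000010 = 2 ✓



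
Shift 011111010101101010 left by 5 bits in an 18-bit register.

Original: 011111010101101010 (decimal 128362)
Shift left by 5 positions
Append 5 zeros on the right and drop the 5 high bits that overflow the 18-bit width
Result: 101010110101000000 (decimal 175424)
Equivalent: 128362 << 5 = 128362 × 2^5 = 4107584, truncated to 18 bits = 175424



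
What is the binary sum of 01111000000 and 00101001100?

Add column by column from the right: bit + bit + carry-in; write the sum mod 2, carry 1 when the sum is 2 or 3.
carry:  11110000000
        01111000000
+       00101001100
-------------------
       010100001100
(the carry out of the leftmost column, 0, becomes the leading bit)
Decimal check:
  01111000000 = 512 + 256 + 128 + 64 = 960
  00101001100 = 256 + 64 + 8 + 4 = 332
  960 + 332 = 1292, and 010100001100 = 1024 + 256 + 8 + 4 = 1292 ✓



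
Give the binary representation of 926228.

Using repeated division by 2:
926228 ÷ 2 = 463114 remainder 0
463114 ÷ 2 = 231557 remainder 0
231557 ÷ 2 = 115778 remainder 1
115778 ÷ 2 = 57889 remainder 0
57889 ÷ 2 = 28944 remainder 1
28944 ÷ 2 = 14472 remainder 0
14472 ÷ 2 = 7236 remainder 0
7236 ÷ 2 = 3618 remainder 0
3618 ÷ 2 = 1809 remainder 0
1809 ÷ 2 = 904 remainder 1
904 ÷ 2 = 452 remainder 0
452 ÷ 2 = 226 remainder 0
226 ÷ 2 = 113 remainder 0
113 ÷ 2 = 56 remainder 1
56 ÷ 2 = 28 remainder 0
28 ÷ 2 = 14 remainder 0
14 ÷ 2 = 7 remainder 0
7 ÷ 2 = 3 remainder 1
3 ÷ 2 = 1 remainder 1
1 ÷ 2 = 0 remainder 1
Reading remainders bottom to top: 11100010001000010100



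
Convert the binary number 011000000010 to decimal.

Sum of powers of 2 for each 1-bit:
2^1 + 2^9 + 2^10
= 2 + 512 + 1024
= 1538



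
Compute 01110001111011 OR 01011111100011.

OR: 1 when either bit is 1
  01110001111011
| 01011111100011
----------------
  01111111111011
Decimal: 7291 | 6115 = 8187



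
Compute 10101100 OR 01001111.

OR: 1 when either bit is 1
  10101100
| 01001111
----------
  11101111
Decimal: 172 | 79 = 239



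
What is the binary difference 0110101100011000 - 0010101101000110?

Method 1 - Direct subtraction (column by column from the right: bit − bit − borrow-in; if negative, add 2 and borrow 1 from the next column):
borrow: 0111111110001100
        0110101100011000
-       0010101101000110
------------------------
        0011111111010010

Method 2 - Add two's complement:
Two's complement of 0010101101000110: invert → 1101010010111001, add 1 → 1101010010111010
  0110101100011000
+ 1101010010111010
------------------
 10011111111010010  (end carry out of the top bit = 1)
Discarding the end carry: 0011111111010010
Decimal check:
  0110101100011000 = 16384 + 8192 + 2048 + 512 + 256 + 16 + 8 = 27416
  0010101101000110 = 8192 + 2048 + 512 + 256 + 64 + 4 + 2 = 11078
  27416 - 11078 = 16338, and 0011111111010010 = 8192 + 4096 + 2048 + 1024 + 512 + 256 + 128 + 64 + 16 + 2 = 16338 ✓



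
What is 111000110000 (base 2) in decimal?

Sum of powers of 2 for each 1-bit:
2^4 + 2^5 + 2^9 + 2^10 + 2^11
= 16 + 32 + 512 + 1024 + 2048
= 3632



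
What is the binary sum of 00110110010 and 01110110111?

Add column by column from the right: bit + bit + carry-in; write the sum mod 2, carry 1 when the sum is 2 or 3.
carry:  11101101100
        00110110010
+       01110110111
-------------------
       010101101001
(the carry out of the leftmost column, 0, becomes the leading bit)
Decimal check:
  00110110010 = 256 + 128 + 32 + 16 + 2 = 434
  01110110111 = 512 + 256 + 128 + 32 + 16 + 4 + 2 + 1 = 951
  434 + 951 = 1385, and 010101101001 = 1024 + 256 + 64 + 32 + 8 + 1 = 1385 ✓



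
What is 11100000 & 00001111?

AND: 1 only when both bits are 1
  11100000
& 00001111
----------
  00000000
Decimal: 224 & 15 = 0



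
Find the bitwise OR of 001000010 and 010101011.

OR: 1 when either bit is 1
  001000010
| 010101011
-----------
  011101011
Decimal: 66 | 171 = 235



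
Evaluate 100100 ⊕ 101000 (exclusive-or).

XOR: 1 when bits differ
  100100
^ 101000
--------
  001100
Decimal: 36 ^ 40 = 12



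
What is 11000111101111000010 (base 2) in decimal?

Sum of powers of 2 for each 1-bit:
2^1 + 2^6 + 2^7 + 2^8 + 2^9 + 2^11 + 2^12 + 2^13 + 2^14 + 2^18 + 2^19
= 2 + 64 + 128 + 256 + 512 + 2048 + 4096 + 8192 + 16384 + 262144 + 524288
= 818114



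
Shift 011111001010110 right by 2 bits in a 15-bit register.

Original: 011111001010110 (decimal 15958)
Shift right by 2 positions
Drop the 2 low bits; fill with zeros on the left
Result: 000111110010101 (decimal 3989)
Equivalent: 15958 >> 2 = 15958 ÷ 2^2 = 3989



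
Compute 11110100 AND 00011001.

AND: 1 only when both bits are 1
  11110100
& 00011001
----------
  00010000
Decimal: 244 & 25 = 16



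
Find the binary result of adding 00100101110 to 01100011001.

Add column by column from the right: bit + bit + carry-in; write the sum mod 2, carry 1 when the sum is 2 or 3.
carry:  11001110000
        00100101110
+       01100011001
-------------------
       010001000111
(the carry out of the leftmost column, 0, becomes the leading bit)
Decimal check:
  00100101110 = 256 + 32 + 8 + 4 + 2 = 302
  01100011001 = 512 + 256 + 16 + 8 + 1 = 793
  302 + 793 = 1095, and 010001000111 = 1024 + 64 + 4 + 2 + 1 = 1095 ✓



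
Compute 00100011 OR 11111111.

OR: 1 when either bit is 1
  00100011
| 11111111
----------
  11111111
Decimal: 35 | 255 = 255



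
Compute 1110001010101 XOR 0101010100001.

XOR: 1 when bits differ
  1110001010101
^ 0101010100001
---------------
  1011011110100
Decimal: 7253 ^ 2721 = 5876



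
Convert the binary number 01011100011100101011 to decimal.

Sum of powers of 2 for each 1-bit:
2^0 + 2^1 + 2^3 + 2^5 + 2^8 + 2^9 + 2^10 + 2^14 + 2^15 + 2^16 + 2^18
= 1 + 2 + 8 + 32 + 256 + 512 + 1024 + 16384 + 32768 + 65536 + 262144
= 378667



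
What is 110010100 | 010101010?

OR: 1 when either bit is 1
  110010100
| 010101010
-----------
  110111110
Decimal: 404 | 170 = 446



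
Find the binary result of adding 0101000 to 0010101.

Add column by column from the right: bit + bit + carry-in; write the sum mod 2, carry 1 when the sum is 2 or 3.
carry:  0000000
        0101000
+       0010101
---------------
       00111101
(the carry out of the leftmost column, 0, becomes the leading bit)
Decimal check:
  0101000 = 32 + 8 = 40
  0010101 = 16 + 4 + 1 = 21
  40 + 21 = 61, and 00111101 = 32 + 16 + 8 + 4 + 1 = 61 ✓



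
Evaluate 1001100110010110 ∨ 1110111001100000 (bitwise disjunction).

OR: 1 when either bit is 1
  1001100110010110
| 1110111001100000
------------------
  1111111111110110
Decimal: 39318 | 61024 = 65526



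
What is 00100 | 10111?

OR: 1 when either bit is 1
  00100
| 10111
-------
  10111
Decimal: 4 | 23 = 23



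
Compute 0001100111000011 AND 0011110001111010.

AND: 1 only when both bits are 1
  0001100111000011
& 0011110001111010
------------------
  0001100001000010
Decimal: 6595 & 15482 = 6210



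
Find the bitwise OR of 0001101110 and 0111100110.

OR: 1 when either bit is 1
  0001101110
| 0111100110
------------
  0111101110
Decimal: 110 | 486 = 494



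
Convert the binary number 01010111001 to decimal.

Sum of powers of 2 for each 1-bit:
2^0 + 2^3 + 2^4 + 2^5 + 2^7 + 2^9
= 1 + 8 + 16 + 32 + 128 + 512
= 697



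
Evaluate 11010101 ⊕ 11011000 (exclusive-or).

XOR: 1 when bits differ
  11010101
^ 11011000
----------
  00001101
Decimal: 213 ^ 216 = 13



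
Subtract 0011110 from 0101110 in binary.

Method 1 - Direct subtraction (column by column from the right: bit − bit − borrow-in; if negative, add 2 and borrow 1 from the next column):
borrow: 0100000
        0101110
-       0011110
---------------
        0010000

Method 2 - Add two's complement:
Two's complement of 0011110: invert → 1100001, add 1 → 1100010
  0101110
+ 1100010
---------
 10010000  (end carry out of the top bit = 1)
Discarding the end carry: 0010000
Decimal check:
  0101110 = 32 + 8 + 4 + 2 = 46
  0011110 = 16 + 8 + 4 + 2 = 30
  46 - 30 = 16, and 0010000 = 16 ✓



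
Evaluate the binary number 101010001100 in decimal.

Sum of powers of 2 for each 1-bit:
2^2 + 2^3 + 2^7 + 2^9 + 2^11
= 4 + 8 + 128 + 512 + 2048
= 2700



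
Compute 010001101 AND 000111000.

AND: 1 only when both bits are 1
  010001101
& 000111000
-----------
  000001000
Decimal: 141 & 56 = 8



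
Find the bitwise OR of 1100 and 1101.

OR: 1 when either bit is 1
  1100
| 1101
------
  1101
Decimal: 12 | 13 = 13



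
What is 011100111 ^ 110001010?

XOR: 1 when bits differ
  011100111
^ 110001010
-----------
  101101101
Decimal: 231 ^ 394 = 365



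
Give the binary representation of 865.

Using repeated division by 2:
865 ÷ 2 = 432 remainder 1
432 ÷ 2 = 216 remainder 0
216 ÷ 2 = 108 remainder 0
108 ÷ 2 = 54 remainder 0
54 ÷ 2 = 27 remainder 0
27 ÷ 2 = 13 remainder 1
13 ÷ 2 = 6 remainder 1
6 ÷ 2 = 3 remainder 0
3 ÷ 2 = 1 remainder 1
1 ÷ 2 = 0 remainder 1
Reading remainders bottom to top: 1101100001



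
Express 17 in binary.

Using repeated division by 2:
17 ÷ 2 = 8 remainder 1
8 ÷ 2 = 4 remainder 0
4 ÷ 2 = 2 remainder 0
2 ÷ 2 = 1 remainder 0
1 ÷ 2 = 0 remainder 1
Reading remainders bottom to top: 10001



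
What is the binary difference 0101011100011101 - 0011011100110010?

Method 1 - Direct subtraction (column by column from the right: bit − bit − borrow-in; if negative, add 2 and borrow 1 from the next column):
borrow: 0111111111000100
        0101011100011101
-       0011011100110010
------------------------
        0001111111101011

Method 2 - Add two's complement:
Two's complement of 0011011100110010: invert → 1100100011001101, add 1 → 1100100011001110
  0101011100011101
+ 1100100011001110
------------------
 10001111111101011  (end carry out of the top bit = 1)
Discarding the end carry: 0001111111101011
Decimal check:
  0101011100011101 = 16384 + 4096 + 1024 + 512 + 256 + 16 + 8 + 4 + 1 = 22301
  0011011100110010 = 8192 + 4096 + 1024 + 512 + 256 + 32 + 16 + 2 = 14130
  22301 - 14130 = 8171, and 0001111111101011 = 4096 + 2048 + 1024 + 512 + 256 + 128 + 64 + 32 + 8 + 2 + 1 = 8171 ✓



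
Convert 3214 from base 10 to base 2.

Using repeated division by 2:
3214 ÷ 2 = 1607 remainder 0
1607 ÷ 2 = 803 remainder 1
803 ÷ 2 = 401 remainder 1
401 ÷ 2 = 200 remainder 1
200 ÷ 2 = 100 remainder 0
100 ÷ 2 = 50 remainder 0
50 ÷ 2 = 25 remainder 0
25 ÷ 2 = 12 remainder 1
12 ÷ 2 = 6 remainder 0
6 ÷ 2 = 3 remainder 0
3 ÷ 2 = 1 remainder 1
1 ÷ 2 = 0 remainder 1
Reading remainders bottom to top: 110010001110



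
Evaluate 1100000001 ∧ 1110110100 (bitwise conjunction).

AND: 1 only when both bits are 1
  1100000001
& 1110110100
------------
  1100000000
Decimal: 769 & 948 = 768



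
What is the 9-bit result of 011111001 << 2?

Original: 011111001 (decimal 249)
Shift left by 2 positions
Append 2 zeros on the right and drop the 2 high bits that overflow the 9-bit width
Result: 111100100 (decimal 484)
Equivalent: 249 << 2 = 249 × 2^2 = 996, truncated to 9 bits = 484



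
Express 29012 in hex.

Using repeated division by 16 (digits 10–15 are A–F):
29012 ÷ 16 = 1813 remainder 4
1813 ÷ 16 = 113 remainder 5
113 ÷ 16 = 7 remainder 1
7 ÷ 16 = 0 remainder 7
Reading remainders bottom to top: 7154



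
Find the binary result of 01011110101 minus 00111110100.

Method 1 - Direct subtraction (column by column from the right: bit − bit − borrow-in; if negative, add 2 and borrow 1 from the next column):
borrow: 01000000000
        01011110101
-       00111110100
-------------------
        00100000001

Method 2 - Add two's complement:
Two's complement of 00111110100: invert → 11000001011, add 1 → 11000001100
  01011110101
+ 11000001100
-------------
 100100000001  (end carry out of the top bit = 1)
Discarding the end carry: 00100000001
Decimal check:
  01011110101 = 512 + 128 + 64 + 32 + 16 + 4 + 1 = 757
  00111110100 = 256 + 128 + 64 + 32 + 16 + 4 = 500
  757 - 500 = 257, and 00100000001 = 256 + 1 = 257 ✓



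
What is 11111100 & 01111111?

AND: 1 only when both bits are 1
  11111100
& 01111111
----------
  01111100
Decimal: 252 & 127 = 124



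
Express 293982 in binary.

Using repeated division by 2:
293982 ÷ 2 = 146991 remainder 0
146991 ÷ 2 = 73495 remainder 1
73495 ÷ 2 = 36747 remainder 1
36747 ÷ 2 = 18373 remainder 1
18373 ÷ 2 = 9186 remainder 1
9186 ÷ 2 = 4593 remainder 0
4593 ÷ 2 = 2296 remainder 1
2296 ÷ 2 = 1148 remainder 0
1148 ÷ 2 = 574 remainder 0
574 ÷ 2 = 287 remainder 0
287 ÷ 2 = 143 remainder 1
143 ÷ 2 = 71 remainder 1
71 ÷ 2 = 35 remainder 1
35 ÷ 2 = 17 remainder 1
17 ÷ 2 = 8 remainder 1
8 ÷ 2 = 4 remainder 0
4 ÷ 2 = 2 remainder 0
2 ÷ 2 = 1 remainder 0
1 ÷ 2 = 0 remainder 1
Reading remainders bottom to top: 1000111110001011110



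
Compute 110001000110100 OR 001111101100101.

OR: 1 when either bit is 1
  110001000110100
| 001111101100101
-----------------
  111111101110101
Decimal: 25140 | 8037 = 32629



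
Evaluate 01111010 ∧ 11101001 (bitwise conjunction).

AND: 1 only when both bits are 1
  01111010
& 11101001
----------
  01101000
Decimal: 122 & 233 = 104



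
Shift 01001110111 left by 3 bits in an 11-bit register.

Original: 01001110111 (decimal 631)
Shift left by 3 positions
Append 3 zeros on the right and drop the 3 high bits that overflow the 11-bit width
Result: 01110111000 (decimal 952)
Equivalent: 631 << 3 = 631 × 2^3 = 5048, truncated to 11 bits = 952



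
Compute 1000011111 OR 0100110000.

OR: 1 when either bit is 1
  1000011111
| 0100110000
------------
  1100111111
Decimal: 543 | 304 = 831



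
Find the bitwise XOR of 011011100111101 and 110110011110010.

XOR: 1 when bits differ
  011011100111101
^ 110110011110010
-----------------
  101101111001111
Decimal: 14141 ^ 27890 = 23503



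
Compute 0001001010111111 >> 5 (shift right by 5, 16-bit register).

Original: 0001001010111111 (decimal 4799)
Shift right by 5 positions
Drop the 5 low bits; fill with zeros on the left
Result: 0000000010010101 (decimal 149)
Equivalent: 4799 >> 5 = 4799 ÷ 2^5 = 149



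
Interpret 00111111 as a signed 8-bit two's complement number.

Binary: 00111111
Sign bit: 0 (non-negative)
Read directly as an unsigned value:
00111111 = 32 + 16 + 8 + 4 + 2 + 1 = 63
Value: 63



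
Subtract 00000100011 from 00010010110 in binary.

Method 1 - Direct subtraction (column by column from the right: bit − bit − borrow-in; if negative, add 2 and borrow 1 from the next column):
borrow: 00011000110
        00010010110
-       00000100011
-------------------
        00001110011

Method 2 - Add two's complement:
Two's complement of 00000100011: invert → 11111011100, add 1 → 11111011101
  00010010110
+ 11111011101
-------------
 100001110011  (end carry out of the top bit = 1)
Discarding the end carry: 00001110011
Decimal check:
  00010010110 = 128 + 16 + 4 + 2 = 150
  00000100011 = 32 + 2 + 1 = 35
  150 - 35 = 115, and 00001110011 = 64 + 32 + 16 + 2 + 1 = 115 ✓



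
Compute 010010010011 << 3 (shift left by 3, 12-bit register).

Original: 010010010011 (decimal 1171)
Shift left by 3 positions
Append 3 zeros on the right and drop the 3 high bits that overflow the 12-bit width
Result: 010010011000 (decimal 1176)
Equivalent: 1171 << 3 = 1171 × 2^3 = 9368, truncated to 12 bits = 1176



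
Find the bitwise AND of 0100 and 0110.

AND: 1 only when both bits are 1
  0100
& 0110
------
  0100
Decimal: 4 & 6 = 4



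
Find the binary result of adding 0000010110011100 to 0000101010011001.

Add column by column from the right: bit + bit + carry-in; write the sum mod 2, carry 1 when the sum is 2 or 3.
carry:  0001111100110000
        0000010110011100
+       0000101010011001
------------------------
       00001000000110101
(the carry out of the leftmost column, 0, becomes the leading bit)
Decimal check:
  0000010110011100 = 1024 + 256 + 128 + 16 + 8 + 4 = 1436
  0000101010011001 = 2048 + 512 + 128 + 16 + 8 + 1 = 2713
  1436 + 2713 = 4149, and 00001000000110101 = 4096 + 32 + 16 + 4 + 1 = 4149 ✓



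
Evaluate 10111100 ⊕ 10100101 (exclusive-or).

XOR: 1 when bits differ
  10111100
^ 10100101
----------
  00011001
Decimal: 188 ^ 165 = 25



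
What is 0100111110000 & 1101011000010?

AND: 1 only when both bits are 1
  0100111110000
& 1101011000010
---------------
  0100011000000
Decimal: 2544 & 6850 = 2240



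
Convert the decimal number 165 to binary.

Using repeated division by 2:
165 ÷ 2 = 82 remainder 1
82 ÷ 2 = 41 remainder 0
41 ÷ 2 = 20 remainder 1
20 ÷ 2 = 10 remainder 0
10 ÷ 2 = 5 remainder 0
5 ÷ 2 = 2 remainder 1
2 ÷ 2 = 1 remainder 0
1 ÷ 2 = 0 remainder 1
Reading remainders bottom to top: 10100101



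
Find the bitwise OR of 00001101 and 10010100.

OR: 1 when either bit is 1
  00001101
| 10010100
----------
  10011101
Decimal: 13 | 148 = 157



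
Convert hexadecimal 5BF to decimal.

Expand by place value (powers of 16):
Digit values: B = 11, F = 15
5BF = 5 × 16^2 + 11 × 16^1 + 15 × 16^0
= 5 × 256 + 11 × 16 + 15 × 1
= 1280 + 176 + 15
= 1471



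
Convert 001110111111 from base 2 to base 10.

Sum of powers of 2 for each 1-bit:
2^0 + 2^1 + 2^2 + 2^3 + 2^4 + 2^5 + 2^7 + 2^8 + 2^9
= 1 + 2 + 4 + 8 + 16 + 32 + 128 + 256 + 512
= 959



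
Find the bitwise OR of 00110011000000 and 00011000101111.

OR: 1 when either bit is 1
  00110011000000
| 00011000101111
----------------
  00111011101111
Decimal: 3264 | 1583 = 3823



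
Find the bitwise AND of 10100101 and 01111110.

AND: 1 only when both bits are 1
  10100101
& 01111110
----------
  00100100
Decimal: 165 & 126 = 36



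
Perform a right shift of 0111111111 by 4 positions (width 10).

Original: 0111111111 (decimal 511)
Shift right by 4 positions
Drop the 4 low bits; fill with zeros on the left
Result: 0000011111 (decimal 31)
Equivalent: 511 >> 4 = 511 ÷ 2^4 = 31



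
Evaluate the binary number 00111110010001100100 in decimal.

Sum of powers of 2 for each 1-bit:
2^2 + 2^5 + 2^6 + 2^10 + 2^13 + 2^14 + 2^15 + 2^16 + 2^17
= 4 + 32 + 64 + 1024 + 8192 + 16384 + 32768 + 65536 + 131072
= 255076



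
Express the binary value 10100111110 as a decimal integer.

Sum of powers of 2 for each 1-bit:
2^1 + 2^2 + 2^3 + 2^4 + 2^5 + 2^8 + 2^10
= 2 + 4 + 8 + 16 + 32 + 256 + 1024
= 1342



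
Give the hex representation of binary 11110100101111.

Group into 4-bit nibbles from right:
  0011 = 3
  1101 = D
  0010 = 2
  1111 = F
Result: 3D2F



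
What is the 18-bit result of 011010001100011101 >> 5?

Original: 011010001100011101 (decimal 107293)
Shift right by 5 positions
Drop the 5 low bits; fill with zeros on the left
Result: 000000110100011000 (decimal 3352)
Equivalent: 107293 >> 5 = 107293 ÷ 2^5 = 3352



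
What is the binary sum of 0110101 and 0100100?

Add column by column from the right: bit + bit + carry-in; write the sum mod 2, carry 1 when the sum is 2 or 3.
carry:  1001000
        0110101
+       0100100
---------------
       01011001
(the carry out of the leftmost column, 0, becomes the leading bit)
Decimal check:
  0110101 = 32 + 16 + 4 + 1 = 53
  0100100 = 32 + 4 = 36
  53 + 36 = 89, and 01011001 = 64 + 16 + 8 + 1 = 89 ✓



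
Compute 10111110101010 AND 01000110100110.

AND: 1 only when both bits are 1
  10111110101010
& 01000110100110
----------------
  00000110100010
Decimal: 12202 & 4518 = 418



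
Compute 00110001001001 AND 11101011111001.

AND: 1 only when both bits are 1
  00110001001001
& 11101011111001
----------------
  00100001001001
Decimal: 3145 & 15097 = 2121

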